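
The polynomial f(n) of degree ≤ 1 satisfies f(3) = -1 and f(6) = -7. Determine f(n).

Using the Lagrange interpolation formula with nodes 3, 6:
  L_0(n) = (n - 6) / -3
  L_1(n) = (n - 3) / 3
Then f(n) = -1·L_0(n) - 7·L_1(n).
Expanding and collecting terms gives f(n) = -2n + 5.
Check: f(6) = -7. ✓

f(n) = -2n + 5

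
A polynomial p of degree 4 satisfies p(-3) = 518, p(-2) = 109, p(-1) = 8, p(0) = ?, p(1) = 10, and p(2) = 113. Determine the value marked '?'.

-1

The 5 known points determine the degree-4 polynomial uniquely.
Write p(n) = an^4 + bn^3 + cn^2 + dn + e. Substituting each data point gives a linear system:
  81a - 27b + 9c - 3d + e = 518
  16a - 8b + 4c - 2d + e = 109
  a - b + c - d + e = 8
  a + b + c + d + e = 10
  16a + 8b + 4c + 2d + e = 113
Solving the system yields a = 6, b = 0, c = 4, d = 1, e = -1.
So p(n) = 6n⁴ + 4n² + n - 1.
Then p(0) = -1.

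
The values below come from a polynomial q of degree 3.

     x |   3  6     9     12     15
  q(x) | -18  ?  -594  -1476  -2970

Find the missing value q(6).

-162

The 4 known points determine the degree-3 polynomial uniquely.
Write q(x) = ax^3 + bx^2 + cx + d. Substituting each data point gives a linear system:
  27a + 9b + 3c + d = -18
  729a + 81b + 9c + d = -594
  1728a + 144b + 12c + d = -1476
  3375a + 225b + 15c + d = -2970
Solving the system yields a = -1, b = 2, c = -3, d = 0.
So q(x) = -x³ + 2x² - 3x.
Then q(6) = -162.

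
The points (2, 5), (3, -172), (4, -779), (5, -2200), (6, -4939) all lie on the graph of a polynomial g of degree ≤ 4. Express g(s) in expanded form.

Using the Lagrange interpolation formula with nodes 2, 3, 4, 5, 6:
  L_0(s) = (s - 3)(s - 4)(s - 5)(s - 6) / 24
  L_1(s) = (s - 2)(s - 4)(s - 5)(s - 6) / -6
  L_2(s) = (s - 2)(s - 3)(s - 5)(s - 6) / 4
  L_3(s) = (s - 2)(s - 3)(s - 4)(s - 6) / -6
  L_4(s) = (s - 2)(s - 3)(s - 4)(s - 5) / 24
Then g(s) = 5·L_0(s) - 172·L_1(s) - 779·L_2(s) - 2200·L_3(s) - 4939·L_4(s).
Expanding and collecting terms gives g(s) = -5s⁴ + 6s³ + 6s² + 4s + 5.
Check: g(6) = -4939. ✓

g(s) = -5s^4 + 6s^3 + 6s^2 + 4s + 5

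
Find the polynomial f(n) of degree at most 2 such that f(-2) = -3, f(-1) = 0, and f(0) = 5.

f(n) = n^2 + 6n + 5

Write f(n) = an^2 + bn + c. Substituting each data point gives a linear system:
  4a - 2b + c = -3
  a - b + c = 0
  c = 5
Solving the system yields a = 1, b = 6, c = 5.
So f(n) = n^2 + 6n + 5.
Check: f(-1) = 0. ✓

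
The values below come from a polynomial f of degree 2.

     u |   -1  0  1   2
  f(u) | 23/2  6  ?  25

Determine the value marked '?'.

21/2

On equispaced nodes a degree-2 polynomial has vanishing third forward difference, so
  - f(-1) + 3·f(0) - 3·f(1) + f(2) = 0.
Substituting the known values and solving for f(1):
  -3·f(1) = -63/2
  f(1) = 21/2.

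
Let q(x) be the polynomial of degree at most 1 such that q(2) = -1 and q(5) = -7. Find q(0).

3

Write q(x) = ax + b. Substituting each data point gives a linear system:
  2a + b = -1
  5a + b = -7
Solving the system yields a = -2, b = 3.
So q(x) = -2x + 3.
Then q(0) = 3.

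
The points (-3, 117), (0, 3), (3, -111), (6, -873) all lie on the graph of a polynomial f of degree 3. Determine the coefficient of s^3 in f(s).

Write f(s) = as^3 + bs^2 + cs + d. Substituting each data point gives a linear system:
  -27a + 9b - 3c + d = 117
  d = 3
  27a + 9b + 3c + d = -111
  216a + 36b + 6c + d = -873
Solving the system yields a = -4, b = 0, c = -2, d = 3.
So f(s) = -4s³ - 2s + 3.
The leading coefficient is -4.

-4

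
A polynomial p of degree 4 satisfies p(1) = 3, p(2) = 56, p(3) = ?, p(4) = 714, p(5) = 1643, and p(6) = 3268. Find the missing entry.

On equispaced nodes a degree-4 polynomial has vanishing fifth forward difference, so
  - p(1) + 5·p(2) - 10·p(3) + 10·p(4) - 5·p(5) + p(6) = 0.
Substituting the known values and solving for p(3):
  -10·p(3) = -2470
  p(3) = 247.

247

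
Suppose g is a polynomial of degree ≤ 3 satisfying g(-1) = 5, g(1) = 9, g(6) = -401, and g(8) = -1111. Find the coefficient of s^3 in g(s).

Write g(s) = as^3 + bs^2 + cs + d. Substituting each data point gives a linear system:
  -a + b - c + d = 5
  a + b + c + d = 9
  216a + 36b + 6c + d = -401
  512a + 64b + 8c + d = -1111
Solving the system yields a = -3, b = 6, c = 5, d = 1.
So g(s) = -3s^3 + 6s^2 + 5s + 1.
The leading coefficient is -3.

-3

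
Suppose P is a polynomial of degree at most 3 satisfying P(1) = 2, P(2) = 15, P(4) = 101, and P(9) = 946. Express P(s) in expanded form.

Write P(s) = as^3 + bs^2 + cs + d. Substituting each data point gives a linear system:
  a + b + c + d = 2
  8a + 4b + 2c + d = 15
  64a + 16b + 4c + d = 101
  729a + 81b + 9c + d = 946
Solving the system yields a = 1, b = 3, c = -3, d = 1.
So P(s) = s^3 + 3s^2 - 3s + 1.
Check: P(9) = 946. ✓

P(s) = s^3 + 3s^2 - 3s + 1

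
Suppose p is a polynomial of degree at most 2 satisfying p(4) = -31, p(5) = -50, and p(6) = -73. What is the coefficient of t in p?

Write p(t) = at^2 + bt + c. Substituting each data point gives a linear system:
  16a + 4b + c = -31
  25a + 5b + c = -50
  36a + 6b + c = -73
Solving the system yields a = -2, b = -1, c = 5.
So p(t) = -2t^2 - t + 5.
The coefficient of t is -1.

-1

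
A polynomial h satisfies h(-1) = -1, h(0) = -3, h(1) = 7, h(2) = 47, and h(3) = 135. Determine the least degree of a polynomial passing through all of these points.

Forward differences of the values at s = -1, 0, 1, 2, 3:
  h  : -1  -3  7  47  135
  Δ  : -2  10  40  88
  Δ^2: 12  30  48
  Δ^3: 18  18
  Δ^4: 0
The third differences are constant (18) and nonzero, while all higher differences vanish, so the minimal degree is 3.

3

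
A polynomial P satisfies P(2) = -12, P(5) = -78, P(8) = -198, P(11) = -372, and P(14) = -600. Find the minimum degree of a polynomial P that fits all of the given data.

2

Forward differences of the values at x = 2, 5, 8, 11, 14:
  P  : -12  -78  -198  -372  -600
  Δ  : -66  -120  -174  -228
  Δ^2: -54  -54  -54
  Δ^3: 0  0
  Δ^4: 0
The second differences are constant (-54) and nonzero, while all higher differences vanish, so the minimal degree is 2.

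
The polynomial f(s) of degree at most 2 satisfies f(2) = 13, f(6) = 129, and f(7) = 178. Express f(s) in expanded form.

Using the Lagrange interpolation formula with nodes 2, 6, 7:
  L_0(s) = (s - 6)(s - 7) / 20
  L_1(s) = (s - 2)(s - 7) / -4
  L_2(s) = (s - 2)(s - 6) / 5
Then f(s) = 13·L_0(s) + 129·L_1(s) + 178·L_2(s).
Expanding and collecting terms gives f(s) = 4s² - 3s + 3.
Check: f(2) = 13. ✓

f(s) = 4s^2 - 3s + 3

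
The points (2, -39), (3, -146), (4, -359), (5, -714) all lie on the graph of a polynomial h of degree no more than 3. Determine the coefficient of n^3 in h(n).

Write h(n) = an^3 + bn^2 + cn + d. Substituting each data point gives a linear system:
  8a + 4b + 2c + d = -39
  27a + 9b + 3c + d = -146
  64a + 16b + 4c + d = -359
  125a + 25b + 5c + d = -714
Solving the system yields a = -6, b = 1, c = 2, d = 1.
So h(n) = -6n^3 + n^2 + 2n + 1.
The leading coefficient is -6.

-6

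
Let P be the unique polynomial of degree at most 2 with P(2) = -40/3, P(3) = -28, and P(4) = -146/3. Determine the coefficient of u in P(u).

Write P(u) = au^2 + bu + c. Substituting each data point gives a linear system:
  4a + 2b + c = -40/3
  9a + 3b + c = -28
  16a + 4b + c = -146/3
Solving the system yields a = -3, b = 1/3, c = -2.
So P(u) = -3u² + (1/3)u - 2.
The coefficient of u is 1/3.

1/3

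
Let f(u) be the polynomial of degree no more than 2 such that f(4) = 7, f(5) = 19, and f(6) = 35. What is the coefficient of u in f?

-6

Write f(u) = au^2 + bu + c. Substituting each data point gives a linear system:
  16a + 4b + c = 7
  25a + 5b + c = 19
  36a + 6b + c = 35
Solving the system yields a = 2, b = -6, c = -1.
So f(u) = 2u^2 - 6u - 1.
The coefficient of u is -6.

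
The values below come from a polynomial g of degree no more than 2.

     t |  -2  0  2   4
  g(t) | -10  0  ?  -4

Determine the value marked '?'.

2

The 3 known points determine the degree-2 polynomial uniquely.
Write g(t) = at^2 + bt + c. Substituting each data point gives a linear system:
  4a - 2b + c = -10
  c = 0
  16a + 4b + c = -4
Solving the system yields a = -1, b = 3, c = 0.
So g(t) = -t² + 3t.
Then g(2) = 2.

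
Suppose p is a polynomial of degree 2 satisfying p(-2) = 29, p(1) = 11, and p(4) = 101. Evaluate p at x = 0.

5

Write p(x) = ax^2 + bx + c. Substituting each data point gives a linear system:
  4a - 2b + c = 29
  a + b + c = 11
  16a + 4b + c = 101
Solving the system yields a = 6, b = 0, c = 5.
So p(x) = 6x^2 + 5.
Then p(0) = 5.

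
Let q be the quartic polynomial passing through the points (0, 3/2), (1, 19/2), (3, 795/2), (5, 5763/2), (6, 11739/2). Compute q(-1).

-21/2

Write q(t) = at^4 + bt^3 + ct^2 + dt + e. Substituting each data point gives a linear system:
  e = 3/2
  a + b + c + d + e = 19/2
  81a + 27b + 9c + 3d + e = 795/2
  625a + 125b + 25c + 5d + e = 5763/2
  1296a + 216b + 36c + 6d + e = 11739/2
Solving the system yields a = 4, b = 4, c = -6, d = 6, e = 3/2.
So q(t) = 4t^4 + 4t^3 - 6t^2 + 6t + 3/2.
Then q(-1) = -21/2.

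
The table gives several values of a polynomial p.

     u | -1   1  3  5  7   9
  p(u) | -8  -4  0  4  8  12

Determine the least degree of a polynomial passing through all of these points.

Forward differences of the values at u = -1, 1, 3, 5, 7, 9:
  p  : -8  -4  0  4  8  12
  Δ  : 4  4  4  4  4
  Δ^2: 0  0  0  0
  Δ^3: 0  0  0
  Δ^4: 0  0
  Δ^5: 0
The first differences are constant (4) and nonzero, while all higher differences vanish, so the minimal degree is 1.

1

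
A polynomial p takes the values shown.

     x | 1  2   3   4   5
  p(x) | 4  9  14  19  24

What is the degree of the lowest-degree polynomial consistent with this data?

1

Forward differences of the values at x = 1, 2, 3, 4, 5:
  p  : 4  9  14  19  24
  Δ  : 5  5  5  5
  Δ^2: 0  0  0
  Δ^3: 0  0
  Δ^4: 0
The first differences are constant (5) and nonzero, while all higher differences vanish, so the minimal degree is 1.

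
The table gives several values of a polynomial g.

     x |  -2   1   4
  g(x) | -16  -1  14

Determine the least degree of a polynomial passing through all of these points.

1

Forward differences of the values at x = -2, 1, 4:
  g  : -16  -1  14
  Δ  : 15  15
  Δ^2: 0
The first differences are constant (15) and nonzero, while all higher differences vanish, so the minimal degree is 1.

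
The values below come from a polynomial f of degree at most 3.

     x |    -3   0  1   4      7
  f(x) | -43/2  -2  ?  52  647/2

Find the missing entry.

The 4 known points determine the degree-3 polynomial uniquely.
Write f(x) = ax^3 + bx^2 + cx + d. Substituting each data point gives a linear system:
  -27a + 9b - 3c + d = -43/2
  d = -2
  64a + 16b + 4c + d = 52
  343a + 49b + 7c + d = 647/2
Solving the system yields a = 1, b = 0, c = -5/2, d = -2.
So f(x) = x^3 - (5/2)x - 2.
Then f(1) = -7/2.

-7/2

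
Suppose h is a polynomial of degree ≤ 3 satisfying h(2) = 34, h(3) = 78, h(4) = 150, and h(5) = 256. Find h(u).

Using the Lagrange interpolation formula with nodes 2, 3, 4, 5:
  L_0(u) = (u - 3)(u - 4)(u - 5) / -6
  L_1(u) = (u - 2)(u - 4)(u - 5) / 2
  L_2(u) = (u - 2)(u - 3)(u - 5) / -2
  L_3(u) = (u - 2)(u - 3)(u - 4) / 6
Then h(u) = 34·L_0(u) + 78·L_1(u) + 150·L_2(u) + 256·L_3(u).
Expanding and collecting terms gives h(u) = u^3 + 5u^2 + 6.
Check: h(3) = 78. ✓

h(u) = u^3 + 5u^2 + 6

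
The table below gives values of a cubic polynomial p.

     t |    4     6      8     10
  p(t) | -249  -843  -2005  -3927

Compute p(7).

-1341

Using the Lagrange interpolation formula with nodes 4, 6, 8, 10:
  L_0(t) = (t - 6)(t - 8)(t - 10) / -48
  L_1(t) = (t - 4)(t - 8)(t - 10) / 16
  L_2(t) = (t - 4)(t - 6)(t - 10) / -16
  L_3(t) = (t - 4)(t - 6)(t - 8) / 48
Then p(t) = -249·L_0(t) - 843·L_1(t) - 2005·L_2(t) - 3927·L_3(t).
Expanding and collecting terms gives p(t) = -4t³ + t² - 3t + 3.
Evaluating at t = 7: p(7) = -1341.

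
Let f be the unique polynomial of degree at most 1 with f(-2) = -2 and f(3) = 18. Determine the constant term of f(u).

Write f(u) = au + b. Substituting each data point gives a linear system:
  -2a + b = -2
  3a + b = 18
Solving the system yields a = 4, b = 6.
So f(u) = 4u + 6.
The constant term is 6.

6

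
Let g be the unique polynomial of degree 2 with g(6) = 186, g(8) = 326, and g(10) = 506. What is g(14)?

Write g(n) = an^2 + bn + c. Substituting each data point gives a linear system:
  36a + 6b + c = 186
  64a + 8b + c = 326
  100a + 10b + c = 506
Solving the system yields a = 5, b = 0, c = 6.
So g(n) = 5n^2 + 6.
Then g(14) = 986.

986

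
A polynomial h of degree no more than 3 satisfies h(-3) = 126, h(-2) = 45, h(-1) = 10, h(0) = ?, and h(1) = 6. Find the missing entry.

3

On equispaced nodes a degree-3 polynomial has vanishing fourth forward difference, so
  h(-3) - 4·h(-2) + 6·h(-1) - 4·h(0) + h(1) = 0.
Substituting the known values and solving for h(0):
  -4·h(0) = -12
  h(0) = 3.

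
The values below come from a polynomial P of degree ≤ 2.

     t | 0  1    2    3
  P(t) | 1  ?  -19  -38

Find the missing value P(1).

The 3 known points determine the degree-2 polynomial uniquely.
Write P(t) = at^2 + bt + c. Substituting each data point gives a linear system:
  c = 1
  4a + 2b + c = -19
  9a + 3b + c = -38
Solving the system yields a = -3, b = -4, c = 1.
So P(t) = -3t² - 4t + 1.
Then P(1) = -6.

-6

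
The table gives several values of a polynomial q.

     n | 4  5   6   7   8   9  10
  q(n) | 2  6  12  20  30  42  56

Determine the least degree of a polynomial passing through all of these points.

2

Forward differences of the values at n = 4, 5, 6, 7, 8, 9, 10:
  q  : 2  6  12  20  30  42  56
  Δ  : 4  6  8  10  12  14
  Δ^2: 2  2  2  2  2
  Δ^3: 0  0  0  0
  Δ^4: 0  0  0
  Δ^5: 0  0
  Δ^6: 0
The second differences are constant (2) and nonzero, while all higher differences vanish, so the minimal degree is 2.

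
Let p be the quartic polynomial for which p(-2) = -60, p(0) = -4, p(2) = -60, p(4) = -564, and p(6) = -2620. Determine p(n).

Write p(n) = an^4 + bn^3 + cn^2 + dn + e. Substituting each data point gives a linear system:
  16a - 8b + 4c - 2d + e = -60
  e = -4
  16a + 8b + 4c + 2d + e = -60
  256a + 64b + 16c + 4d + e = -564
  1296a + 216b + 36c + 6d + e = -2620
Solving the system yields a = -2, b = 1, c = -6, d = -4, e = -4.
So p(n) = -2n^4 + n^3 - 6n^2 - 4n - 4.
Check: p(-2) = -60. ✓

p(n) = -2n^4 + n^3 - 6n^2 - 4n - 4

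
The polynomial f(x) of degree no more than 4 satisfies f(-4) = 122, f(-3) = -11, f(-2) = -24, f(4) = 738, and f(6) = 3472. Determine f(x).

f(x) = 2x^4 + 5x^3 - 5x^2 - 3x - 2

Using the Lagrange interpolation formula with nodes -4, -3, -2, 4, 6:
  L_0(x) = (x + 3)(x + 2)(x - 4)(x - 6) / 160
  L_1(x) = (x + 4)(x + 2)(x - 4)(x - 6) / -63
  L_2(x) = (x + 4)(x + 3)(x - 4)(x - 6) / 96
  L_3(x) = (x + 4)(x + 3)(x + 2)(x - 6) / -672
  L_4(x) = (x + 4)(x + 3)(x + 2)(x - 4) / 1440
Then f(x) = 122·L_0(x) - 11·L_1(x) - 24·L_2(x) + 738·L_3(x) + 3472·L_4(x).
Expanding and collecting terms gives f(x) = 2x⁴ + 5x³ - 5x² - 3x - 2.
Check: f(-3) = -11. ✓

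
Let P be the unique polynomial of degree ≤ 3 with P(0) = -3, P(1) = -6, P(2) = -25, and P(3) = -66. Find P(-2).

-21

Using the Lagrange interpolation formula with nodes 0, 1, 2, 3:
  L_0(u) = (u - 1)(u - 2)(u - 3) / -6
  L_1(u) = u(u - 2)(u - 3) / 2
  L_2(u) = u(u - 1)(u - 3) / -2
  L_3(u) = u(u - 1)(u - 2) / 6
Then P(u) = -3·L_0(u) - 6·L_1(u) - 25·L_2(u) - 66·L_3(u).
Expanding and collecting terms gives P(u) = -u³ - 5u² + 3u - 3.
Evaluating at u = -2: P(-2) = -21.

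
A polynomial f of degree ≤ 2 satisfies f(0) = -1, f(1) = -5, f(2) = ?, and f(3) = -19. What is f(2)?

-11

The 3 known points determine the degree-2 polynomial uniquely.
Write f(s) = as^2 + bs + c. Substituting each data point gives a linear system:
  c = -1
  a + b + c = -5
  9a + 3b + c = -19
Solving the system yields a = -1, b = -3, c = -1.
So f(s) = -s^2 - 3s - 1.
Then f(2) = -11.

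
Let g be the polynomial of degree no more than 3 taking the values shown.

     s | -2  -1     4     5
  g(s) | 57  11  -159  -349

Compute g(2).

Write g(s) = as^3 + bs^2 + cs + d. Substituting each data point gives a linear system:
  -8a + 4b - 2c + d = 57
  -a + b - c + d = 11
  64a + 16b + 4c + d = -159
  125a + 25b + 5c + d = -349
Solving the system yields a = -4, b = 6, c = 0, d = 1.
So g(s) = -4s³ + 6s² + 1.
Then g(2) = -7.

-7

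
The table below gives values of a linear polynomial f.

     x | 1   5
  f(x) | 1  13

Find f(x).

f(x) = 3x - 2

Using the Lagrange interpolation formula with nodes 1, 5:
  L_0(x) = (x - 5) / -4
  L_1(x) = (x - 1) / 4
Then f(x) = 1·L_0(x) + 13·L_1(x).
Expanding and collecting terms gives f(x) = 3x - 2.
Check: f(1) = 1. ✓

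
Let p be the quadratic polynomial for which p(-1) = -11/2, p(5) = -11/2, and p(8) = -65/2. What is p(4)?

-1/2

Using the Lagrange interpolation formula with nodes -1, 5, 8:
  L_0(s) = (s - 5)(s - 8) / 54
  L_1(s) = (s + 1)(s - 8) / -18
  L_2(s) = (s + 1)(s - 5) / 27
Then p(s) = -11/2·L_0(s) - 11/2·L_1(s) - 65/2·L_2(s).
Expanding and collecting terms gives p(s) = -s² + 4s - 1/2.
Evaluating at s = 4: p(4) = -1/2.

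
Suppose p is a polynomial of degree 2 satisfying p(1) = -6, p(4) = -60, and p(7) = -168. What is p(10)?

Using the Lagrange interpolation formula with nodes 1, 4, 7:
  L_0(s) = (s - 4)(s - 7) / 18
  L_1(s) = (s - 1)(s - 7) / -9
  L_2(s) = (s - 1)(s - 4) / 18
Then p(s) = -6·L_0(s) - 60·L_1(s) - 168·L_2(s).
Expanding and collecting terms gives p(s) = -3s^2 - 3s.
Evaluating at s = 10: p(10) = -330.

-330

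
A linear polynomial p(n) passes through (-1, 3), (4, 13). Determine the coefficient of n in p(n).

Write p(n) = an + b. Substituting each data point gives a linear system:
  -a + b = 3
  4a + b = 13
Solving the system yields a = 2, b = 5.
So p(n) = 2n + 5.
The leading coefficient is 2.

2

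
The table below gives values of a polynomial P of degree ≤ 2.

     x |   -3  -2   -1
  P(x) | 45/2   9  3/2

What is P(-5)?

135/2

Write P(x) = ax^2 + bx + c. Substituting each data point gives a linear system:
  9a - 3b + c = 45/2
  4a - 2b + c = 9
  a - b + c = 3/2
Solving the system yields a = 3, b = 3/2, c = 0.
So P(x) = 3x^2 + (3/2)x.
Then P(-5) = 135/2.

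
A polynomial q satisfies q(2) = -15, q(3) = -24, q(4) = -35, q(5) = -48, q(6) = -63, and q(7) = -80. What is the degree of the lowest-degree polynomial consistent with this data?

2

Forward differences of the values at s = 2, 3, 4, 5, 6, 7:
  q  : -15  -24  -35  -48  -63  -80
  Δ  : -9  -11  -13  -15  -17
  Δ^2: -2  -2  -2  -2
  Δ^3: 0  0  0
  Δ^4: 0  0
  Δ^5: 0
The second differences are constant (-2) and nonzero, while all higher differences vanish, so the minimal degree is 2.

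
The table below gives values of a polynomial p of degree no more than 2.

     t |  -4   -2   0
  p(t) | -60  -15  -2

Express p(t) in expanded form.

Using the Lagrange interpolation formula with nodes -4, -2, 0:
  L_0(t) = (t + 2)t / 8
  L_1(t) = (t + 4)t / -4
  L_2(t) = (t + 4)(t + 2) / 8
Then p(t) = -60·L_0(t) - 15·L_1(t) - 2·L_2(t).
Expanding and collecting terms gives p(t) = -4t^2 - (3/2)t - 2.
Check: p(-4) = -60. ✓

p(t) = -4t^2 - (3/2)t - 2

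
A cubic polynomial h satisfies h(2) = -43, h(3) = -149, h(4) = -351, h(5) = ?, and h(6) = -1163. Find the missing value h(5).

The 4 known points determine the degree-3 polynomial uniquely.
Write h(u) = au^3 + bu^2 + cu + d. Substituting each data point gives a linear system:
  8a + 4b + 2c + d = -43
  27a + 9b + 3c + d = -149
  64a + 16b + 4c + d = -351
  216a + 36b + 6c + d = -1163
Solving the system yields a = -5, b = -3, c = 4, d = 1.
So h(u) = -5u^3 - 3u^2 + 4u + 1.
Then h(5) = -679.

-679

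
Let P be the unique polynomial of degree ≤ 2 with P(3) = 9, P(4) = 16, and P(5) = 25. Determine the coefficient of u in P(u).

0

Write P(u) = au^2 + bu + c. Substituting each data point gives a linear system:
  9a + 3b + c = 9
  16a + 4b + c = 16
  25a + 5b + c = 25
Solving the system yields a = 1, b = 0, c = 0.
So P(u) = u².
The coefficient of u is 0.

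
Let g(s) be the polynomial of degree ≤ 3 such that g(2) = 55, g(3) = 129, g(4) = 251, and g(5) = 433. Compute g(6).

687

Using the Lagrange interpolation formula with nodes 2, 3, 4, 5:
  L_0(s) = (s - 3)(s - 4)(s - 5) / -6
  L_1(s) = (s - 2)(s - 4)(s - 5) / 2
  L_2(s) = (s - 2)(s - 3)(s - 5) / -2
  L_3(s) = (s - 2)(s - 3)(s - 4) / 6
Then g(s) = 55·L_0(s) + 129·L_1(s) + 251·L_2(s) + 433·L_3(s).
Expanding and collecting terms gives g(s) = 2s^3 + 6s^2 + 6s + 3.
Evaluating at s = 6: g(6) = 687.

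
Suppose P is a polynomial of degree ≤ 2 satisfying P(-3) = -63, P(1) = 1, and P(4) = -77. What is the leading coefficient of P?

-6

Write P(n) = an^2 + bn + c. Substituting each data point gives a linear system:
  9a - 3b + c = -63
  a + b + c = 1
  16a + 4b + c = -77
Solving the system yields a = -6, b = 4, c = 3.
So P(n) = -6n^2 + 4n + 3.
The leading coefficient is -6.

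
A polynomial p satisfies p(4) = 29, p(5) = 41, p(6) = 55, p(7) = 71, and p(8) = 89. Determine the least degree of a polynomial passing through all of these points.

Forward differences of the values at u = 4, 5, 6, 7, 8:
  p  : 29  41  55  71  89
  Δ  : 12  14  16  18
  Δ^2: 2  2  2
  Δ^3: 0  0
  Δ^4: 0
The second differences are constant (2) and nonzero, while all higher differences vanish, so the minimal degree is 2.

2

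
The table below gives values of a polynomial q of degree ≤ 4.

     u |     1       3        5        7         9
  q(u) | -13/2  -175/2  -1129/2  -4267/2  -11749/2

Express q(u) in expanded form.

Write q(u) = au^4 + bu^3 + cu^2 + du + e. Substituting each data point gives a linear system:
  a + b + c + d + e = -13/2
  81a + 27b + 9c + 3d + e = -175/2
  625a + 125b + 25c + 5d + e = -1129/2
  2401a + 343b + 49c + 7d + e = -4267/2
  6561a + 729b + 81c + 9d + e = -11749/2
Solving the system yields a = -1, b = 3/2, c = -5, d = 0, e = -2.
So q(u) = -u⁴ + (3/2)u³ - 5u² - 2.
Check: q(7) = -4267/2. ✓

q(u) = -u^4 + (3/2)u^3 - 5u^2 - 2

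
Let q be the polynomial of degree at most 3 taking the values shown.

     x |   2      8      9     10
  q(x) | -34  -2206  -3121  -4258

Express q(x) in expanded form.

Write q(x) = ax^3 + bx^2 + cx + d. Substituting each data point gives a linear system:
  8a + 4b + 2c + d = -34
  512a + 64b + 8c + d = -2206
  729a + 81b + 9c + d = -3121
  1000a + 100b + 10c + d = -4258
Solving the system yields a = -4, b = -3, c = 4, d = 2.
So q(x) = -4x^3 - 3x^2 + 4x + 2.
Check: q(2) = -34. ✓

q(x) = -4x^3 - 3x^2 + 4x + 2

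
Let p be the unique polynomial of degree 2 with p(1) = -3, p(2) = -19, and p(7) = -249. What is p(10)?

Write p(t) = at^2 + bt + c. Substituting each data point gives a linear system:
  a + b + c = -3
  4a + 2b + c = -19
  49a + 7b + c = -249
Solving the system yields a = -5, b = -1, c = 3.
So p(t) = -5t^2 - t + 3.
Then p(10) = -507.

-507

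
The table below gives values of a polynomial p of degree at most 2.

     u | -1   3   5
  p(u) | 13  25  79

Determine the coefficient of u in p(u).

-5

Write p(u) = au^2 + bu + c. Substituting each data point gives a linear system:
  a - b + c = 13
  9a + 3b + c = 25
  25a + 5b + c = 79
Solving the system yields a = 4, b = -5, c = 4.
So p(u) = 4u^2 - 5u + 4.
The coefficient of u is -5.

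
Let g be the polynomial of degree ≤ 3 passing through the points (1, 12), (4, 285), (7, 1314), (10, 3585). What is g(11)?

4702

Using the Lagrange interpolation formula with nodes 1, 4, 7, 10:
  L_0(u) = (u - 4)(u - 7)(u - 10) / -162
  L_1(u) = (u - 1)(u - 7)(u - 10) / 54
  L_2(u) = (u - 1)(u - 4)(u - 10) / -54
  L_3(u) = (u - 1)(u - 4)(u - 7) / 162
Then g(u) = 12·L_0(u) + 285·L_1(u) + 1314·L_2(u) + 3585·L_3(u).
Expanding and collecting terms gives g(u) = 3u³ + 6u² - 2u + 5.
Evaluating at u = 11: g(11) = 4702.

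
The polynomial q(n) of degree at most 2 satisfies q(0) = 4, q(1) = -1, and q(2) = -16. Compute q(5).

Using the Lagrange interpolation formula with nodes 0, 1, 2:
  L_0(n) = (n - 1)(n - 2) / 2
  L_1(n) = n(n - 2) / -1
  L_2(n) = n(n - 1) / 2
Then q(n) = 4·L_0(n) - 1·L_1(n) - 16·L_2(n).
Expanding and collecting terms gives q(n) = -5n^2 + 4.
Evaluating at n = 5: q(5) = -121.

-121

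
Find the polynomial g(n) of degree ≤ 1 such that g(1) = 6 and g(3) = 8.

Write g(n) = an + b. Substituting each data point gives a linear system:
  a + b = 6
  3a + b = 8
Solving the system yields a = 1, b = 5.
So g(n) = n + 5.
Check: g(3) = 8. ✓

g(n) = n + 5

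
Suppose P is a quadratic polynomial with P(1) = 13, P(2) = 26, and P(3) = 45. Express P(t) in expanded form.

Write P(t) = at^2 + bt + c. Substituting each data point gives a linear system:
  a + b + c = 13
  4a + 2b + c = 26
  9a + 3b + c = 45
Solving the system yields a = 3, b = 4, c = 6.
So P(t) = 3t² + 4t + 6.
Check: P(2) = 26. ✓

P(t) = 3t^2 + 4t + 6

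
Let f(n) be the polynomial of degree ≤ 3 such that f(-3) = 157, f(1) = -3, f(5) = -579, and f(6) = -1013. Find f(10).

-4809

Using the Lagrange interpolation formula with nodes -3, 1, 5, 6:
  L_0(n) = (n - 1)(n - 5)(n - 6) / -288
  L_1(n) = (n + 3)(n - 5)(n - 6) / 80
  L_2(n) = (n + 3)(n - 1)(n - 6) / -32
  L_3(n) = (n + 3)(n - 1)(n - 5) / 45
Then f(n) = 157·L_0(n) - 3·L_1(n) - 579·L_2(n) - 1013·L_3(n).
Expanding and collecting terms gives f(n) = -5n³ + 2n² - n + 1.
Evaluating at n = 10: f(10) = -4809.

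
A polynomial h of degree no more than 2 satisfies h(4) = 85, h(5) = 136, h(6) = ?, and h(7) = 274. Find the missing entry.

The 3 known points determine the degree-2 polynomial uniquely.
Write h(n) = an^2 + bn + c. Substituting each data point gives a linear system:
  16a + 4b + c = 85
  25a + 5b + c = 136
  49a + 7b + c = 274
Solving the system yields a = 6, b = -3, c = 1.
So h(n) = 6n^2 - 3n + 1.
Then h(6) = 199.

199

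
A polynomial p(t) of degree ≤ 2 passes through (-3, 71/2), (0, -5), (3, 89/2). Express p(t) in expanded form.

p(t) = 5t^2 + (3/2)t - 5

Using the Lagrange interpolation formula with nodes -3, 0, 3:
  L_0(t) = t(t - 3) / 18
  L_1(t) = (t + 3)(t - 3) / -9
  L_2(t) = (t + 3)t / 18
Then p(t) = 71/2·L_0(t) - 5·L_1(t) + 89/2·L_2(t).
Expanding and collecting terms gives p(t) = 5t² + (3/2)t - 5.
Check: p(-3) = 71/2. ✓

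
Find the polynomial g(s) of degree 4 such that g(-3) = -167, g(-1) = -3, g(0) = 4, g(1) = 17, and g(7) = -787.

g(s) = -s^4 + 4s^3 + 4s^2 + 6s + 4

Using the Lagrange interpolation formula with nodes -3, -1, 0, 1, 7:
  L_0(s) = (s + 1)s(s - 1)(s - 7) / 240
  L_1(s) = (s + 3)s(s - 1)(s - 7) / -32
  L_2(s) = (s + 3)(s + 1)(s - 1)(s - 7) / 21
  L_3(s) = (s + 3)(s + 1)s(s - 7) / -48
  L_4(s) = (s + 3)(s + 1)s(s - 1) / 3360
Then g(s) = -167·L_0(s) - 3·L_1(s) + 4·L_2(s) + 17·L_3(s) - 787·L_4(s).
Expanding and collecting terms gives g(s) = -s^4 + 4s^3 + 4s^2 + 6s + 4.
Check: g(-3) = -167. ✓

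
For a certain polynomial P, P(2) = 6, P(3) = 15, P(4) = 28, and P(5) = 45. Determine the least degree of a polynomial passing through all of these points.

2

Forward differences of the values at u = 2, 3, 4, 5:
  P  : 6  15  28  45
  Δ  : 9  13  17
  Δ^2: 4  4
  Δ^3: 0
The second differences are constant (4) and nonzero, while all higher differences vanish, so the minimal degree is 2.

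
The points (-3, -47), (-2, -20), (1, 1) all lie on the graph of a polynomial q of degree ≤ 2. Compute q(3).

Using the Lagrange interpolation formula with nodes -3, -2, 1:
  L_0(u) = (u + 2)(u - 1) / 4
  L_1(u) = (u + 3)(u - 1) / -3
  L_2(u) = (u + 3)(u + 2) / 12
Then q(u) = -47·L_0(u) - 20·L_1(u) + 1·L_2(u).
Expanding and collecting terms gives q(u) = -5u² + 2u + 4.
Evaluating at u = 3: q(3) = -35.

-35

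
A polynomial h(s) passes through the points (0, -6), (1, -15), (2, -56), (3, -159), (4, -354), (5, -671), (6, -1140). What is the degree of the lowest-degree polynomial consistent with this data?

3

Forward differences of the values at s = 0, 1, 2, 3, 4, 5, 6:
  h  : -6  -15  -56  -159  -354  -671  -1140
  Δ  : -9  -41  -103  -195  -317  -469
  Δ^2: -32  -62  -92  -122  -152
  Δ^3: -30  -30  -30  -30
  Δ^4: 0  0  0
  Δ^5: 0  0
  Δ^6: 0
The third differences are constant (-30) and nonzero, while all higher differences vanish, so the minimal degree is 3.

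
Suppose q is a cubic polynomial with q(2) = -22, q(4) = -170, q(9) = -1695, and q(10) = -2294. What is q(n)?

Write q(n) = an^3 + bn^2 + cn + d. Substituting each data point gives a linear system:
  8a + 4b + 2c + d = -22
  64a + 16b + 4c + d = -170
  729a + 81b + 9c + d = -1695
  1000a + 100b + 10c + d = -2294
Solving the system yields a = -2, b = -3, c = 0, d = 6.
So q(n) = -2n^3 - 3n^2 + 6.
Check: q(9) = -1695. ✓

q(n) = -2n^3 - 3n^2 + 6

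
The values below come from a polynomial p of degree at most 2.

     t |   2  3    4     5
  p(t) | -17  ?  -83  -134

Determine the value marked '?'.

On equispaced nodes a degree-2 polynomial has vanishing third forward difference, so
  - p(2) + 3·p(3) - 3·p(4) + p(5) = 0.
Substituting the known values and solving for p(3):
  3·p(3) = -132
  p(3) = -44.

-44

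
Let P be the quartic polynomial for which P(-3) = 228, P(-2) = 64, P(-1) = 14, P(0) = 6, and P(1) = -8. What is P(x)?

P(x) = x^4 - 6x^3 - 4x^2 - 5x + 6

Write P(x) = ax^4 + bx^3 + cx^2 + dx + e. Substituting each data point gives a linear system:
  81a - 27b + 9c - 3d + e = 228
  16a - 8b + 4c - 2d + e = 64
  a - b + c - d + e = 14
  e = 6
  a + b + c + d + e = -8
Solving the system yields a = 1, b = -6, c = -4, d = -5, e = 6.
So P(x) = x⁴ - 6x³ - 4x² - 5x + 6.
Check: P(0) = 6. ✓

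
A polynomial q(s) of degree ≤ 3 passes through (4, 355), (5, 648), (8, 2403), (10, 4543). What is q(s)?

Using the Lagrange interpolation formula with nodes 4, 5, 8, 10:
  L_0(s) = (s - 5)(s - 8)(s - 10) / -24
  L_1(s) = (s - 4)(s - 8)(s - 10) / 15
  L_2(s) = (s - 4)(s - 5)(s - 10) / -24
  L_3(s) = (s - 4)(s - 5)(s - 8) / 60
Then q(s) = 355·L_0(s) + 648·L_1(s) + 2403·L_2(s) + 4543·L_3(s).
Expanding and collecting terms gives q(s) = 4s^3 + 5s^2 + 4s + 3.
Check: q(8) = 2403. ✓

q(s) = 4s^3 + 5s^2 + 4s + 3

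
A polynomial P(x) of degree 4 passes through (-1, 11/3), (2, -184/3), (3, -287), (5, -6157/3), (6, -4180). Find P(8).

-38806/3

Write P(x) = ax^4 + bx^3 + cx^2 + dx + e. Substituting each data point gives a linear system:
  a - b + c - d + e = 11/3
  16a + 8b + 4c + 2d + e = -184/3
  81a + 27b + 9c + 3d + e = -287
  625a + 125b + 25c + 5d + e = -6157/3
  1296a + 216b + 36c + 6d + e = -4180
Solving the system yields a = -3, b = -1, c = -2, d = -5/3, e = 6.
So P(x) = -3x^4 - x^3 - 2x^2 - (5/3)x + 6.
Then P(8) = -38806/3.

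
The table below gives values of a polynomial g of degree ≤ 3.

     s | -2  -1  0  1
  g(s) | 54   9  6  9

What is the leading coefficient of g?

Write g(s) = as^3 + bs^2 + cs + d. Substituting each data point gives a linear system:
  -8a + 4b - 2c + d = 54
  -a + b - c + d = 9
  d = 6
  a + b + c + d = 9
Solving the system yields a = -6, b = 3, c = 6, d = 6.
So g(s) = -6s^3 + 3s^2 + 6s + 6.
The leading coefficient is -6.

-6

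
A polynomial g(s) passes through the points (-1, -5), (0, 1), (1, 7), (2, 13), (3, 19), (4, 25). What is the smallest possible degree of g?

Forward differences of the values at s = -1, 0, 1, 2, 3, 4:
  g  : -5  1  7  13  19  25
  Δ  : 6  6  6  6  6
  Δ^2: 0  0  0  0
  Δ^3: 0  0  0
  Δ^4: 0  0
  Δ^5: 0
The first differences are constant (6) and nonzero, while all higher differences vanish, so the minimal degree is 1.

1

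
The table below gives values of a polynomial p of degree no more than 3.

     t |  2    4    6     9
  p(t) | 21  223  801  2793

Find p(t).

p(t) = 4t^3 - t^2 - 5t + 3

Using the Lagrange interpolation formula with nodes 2, 4, 6, 9:
  L_0(t) = (t - 4)(t - 6)(t - 9) / -56
  L_1(t) = (t - 2)(t - 6)(t - 9) / 20
  L_2(t) = (t - 2)(t - 4)(t - 9) / -24
  L_3(t) = (t - 2)(t - 4)(t - 6) / 105
Then p(t) = 21·L_0(t) + 223·L_1(t) + 801·L_2(t) + 2793·L_3(t).
Expanding and collecting terms gives p(t) = 4t³ - t² - 5t + 3.
Check: p(4) = 223. ✓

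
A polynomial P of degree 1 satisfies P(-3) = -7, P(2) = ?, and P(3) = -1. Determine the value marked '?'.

The 2 known points determine the degree-1 polynomial uniquely.
Write P(s) = as + b. Substituting each data point gives a linear system:
  -3a + b = -7
  3a + b = -1
Solving the system yields a = 1, b = -4.
So P(s) = s - 4.
Then P(2) = -2.

-2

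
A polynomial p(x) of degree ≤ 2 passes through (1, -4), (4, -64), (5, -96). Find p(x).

Write p(x) = ax^2 + bx + c. Substituting each data point gives a linear system:
  a + b + c = -4
  16a + 4b + c = -64
  25a + 5b + c = -96
Solving the system yields a = -3, b = -5, c = 4.
So p(x) = -3x^2 - 5x + 4.
Check: p(4) = -64. ✓

p(x) = -3x^2 - 5x + 4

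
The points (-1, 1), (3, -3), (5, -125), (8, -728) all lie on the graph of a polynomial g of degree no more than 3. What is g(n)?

g(n) = -2n^3 + 4n^2 + 5n

Using the Lagrange interpolation formula with nodes -1, 3, 5, 8:
  L_0(n) = (n - 3)(n - 5)(n - 8) / -216
  L_1(n) = (n + 1)(n - 5)(n - 8) / 40
  L_2(n) = (n + 1)(n - 3)(n - 8) / -36
  L_3(n) = (n + 1)(n - 3)(n - 5) / 135
Then g(n) = 1·L_0(n) - 3·L_1(n) - 125·L_2(n) - 728·L_3(n).
Expanding and collecting terms gives g(n) = -2n^3 + 4n^2 + 5n.
Check: g(3) = -3. ✓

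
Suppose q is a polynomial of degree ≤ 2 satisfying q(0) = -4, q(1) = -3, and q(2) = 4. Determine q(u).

q(u) = 3u^2 - 2u - 4

Using the Lagrange interpolation formula with nodes 0, 1, 2:
  L_0(u) = (u - 1)(u - 2) / 2
  L_1(u) = u(u - 2) / -1
  L_2(u) = u(u - 1) / 2
Then q(u) = -4·L_0(u) - 3·L_1(u) + 4·L_2(u).
Expanding and collecting terms gives q(u) = 3u² - 2u - 4.
Check: q(2) = 4. ✓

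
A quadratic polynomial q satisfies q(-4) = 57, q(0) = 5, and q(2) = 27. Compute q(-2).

Write q(u) = au^2 + bu + c. Substituting each data point gives a linear system:
  16a - 4b + c = 57
  c = 5
  4a + 2b + c = 27
Solving the system yields a = 4, b = 3, c = 5.
So q(u) = 4u^2 + 3u + 5.
Then q(-2) = 15.

15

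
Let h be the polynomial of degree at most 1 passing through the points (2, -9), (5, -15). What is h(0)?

-5

Using the Lagrange interpolation formula with nodes 2, 5:
  L_0(n) = (n - 5) / -3
  L_1(n) = (n - 2) / 3
Then h(n) = -9·L_0(n) - 15·L_1(n).
Expanding and collecting terms gives h(n) = -2n - 5.
Evaluating at n = 0: h(0) = -5.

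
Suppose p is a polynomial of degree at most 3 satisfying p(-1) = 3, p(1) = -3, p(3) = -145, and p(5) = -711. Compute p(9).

-4267

Forward differences of the values at u = -1, 1, 3, 5:
  p  : 3  -3  -145  -711
  Δ  : -6  -142  -566
  Δ^2: -136  -424
  Δ^3: -288
The third differences are constant, confirming degree 3.
Interpolating (Newton forward form) and evaluating at u = 9 gives p(9) = -4267.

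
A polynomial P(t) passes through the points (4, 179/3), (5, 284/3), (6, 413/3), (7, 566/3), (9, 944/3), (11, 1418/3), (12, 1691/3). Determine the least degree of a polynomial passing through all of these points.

Divided differences on the nodes 4, 5, 6, 7, 9, 11, 12:
  order 0: 179/3  284/3  413/3  566/3  944/3  1418/3  1691/3
  order 1: 35  43  51  63  79  91
  order 2: 4  4  4  4  4
  order 3: 0  0  0  0
  order 4: 0  0  0
  order 5: 0  0
  order 6: 0
The order-2 divided differences are all 4 (nonzero) and every higher order vanishes, so the data lies on a polynomial of degree exactly 2.

2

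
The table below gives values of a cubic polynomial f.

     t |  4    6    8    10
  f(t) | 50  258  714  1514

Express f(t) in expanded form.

f(t) = 2t^3 - 5t^2 + 2t - 6

Write f(t) = at^3 + bt^2 + ct + d. Substituting each data point gives a linear system:
  64a + 16b + 4c + d = 50
  216a + 36b + 6c + d = 258
  512a + 64b + 8c + d = 714
  1000a + 100b + 10c + d = 1514
Solving the system yields a = 2, b = -5, c = 2, d = -6.
So f(t) = 2t³ - 5t² + 2t - 6.
Check: f(10) = 1514. ✓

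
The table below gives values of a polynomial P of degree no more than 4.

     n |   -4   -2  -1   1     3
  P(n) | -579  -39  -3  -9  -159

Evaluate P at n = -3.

Using the Lagrange interpolation formula with nodes -4, -2, -1, 1, 3:
  L_0(n) = (n + 2)(n + 1)(n - 1)(n - 3) / 210
  L_1(n) = (n + 4)(n + 1)(n - 1)(n - 3) / -30
  L_2(n) = (n + 4)(n + 2)(n - 1)(n - 3) / 24
  L_3(n) = (n + 4)(n + 2)(n + 1)(n - 3) / -60
  L_4(n) = (n + 4)(n + 2)(n + 1)(n - 1) / 280
Then P(n) = -579·L_0(n) - 39·L_1(n) - 3·L_2(n) - 9·L_3(n) - 159·L_4(n).
Expanding and collecting terms gives P(n) = -2n⁴ + n³ - n² - 4n - 3.
Evaluating at n = -3: P(-3) = -189.

-189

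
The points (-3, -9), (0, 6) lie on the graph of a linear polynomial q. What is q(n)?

q(n) = 5n + 6

Using the Lagrange interpolation formula with nodes -3, 0:
  L_0(n) = n / -3
  L_1(n) = (n + 3) / 3
Then q(n) = -9·L_0(n) + 6·L_1(n).
Expanding and collecting terms gives q(n) = 5n + 6.
Check: q(-3) = -9. ✓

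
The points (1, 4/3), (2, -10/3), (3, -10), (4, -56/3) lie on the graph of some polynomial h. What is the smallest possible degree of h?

2

Divided differences on the nodes 1, 2, 3, 4:
  order 0: 4/3  -10/3  -10  -56/3
  order 1: -14/3  -20/3  -26/3
  order 2: -1  -1
  order 3: 0
The order-2 divided differences are all -1 (nonzero) and every higher order vanishes, so the data lies on a polynomial of degree exactly 2.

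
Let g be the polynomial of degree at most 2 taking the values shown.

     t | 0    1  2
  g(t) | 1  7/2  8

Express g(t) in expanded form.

g(t) = t^2 + (3/2)t + 1

Write g(t) = at^2 + bt + c. Substituting each data point gives a linear system:
  c = 1
  a + b + c = 7/2
  4a + 2b + c = 8
Solving the system yields a = 1, b = 3/2, c = 1.
So g(t) = t² + (3/2)t + 1.
Check: g(2) = 8. ✓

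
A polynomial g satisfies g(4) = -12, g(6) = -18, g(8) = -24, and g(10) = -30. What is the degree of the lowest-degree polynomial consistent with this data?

Forward differences of the values at n = 4, 6, 8, 10:
  g  : -12  -18  -24  -30
  Δ  : -6  -6  -6
  Δ^2: 0  0
  Δ^3: 0
The first differences are constant (-6) and nonzero, while all higher differences vanish, so the minimal degree is 1.

1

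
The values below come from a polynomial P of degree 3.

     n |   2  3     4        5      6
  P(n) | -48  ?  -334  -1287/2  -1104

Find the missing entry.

-291/2

The 4 known points determine the degree-3 polynomial uniquely.
Write P(n) = an^3 + bn^2 + cn + d. Substituting each data point gives a linear system:
  8a + 4b + 2c + d = -48
  64a + 16b + 4c + d = -334
  125a + 25b + 5c + d = -1287/2
  216a + 36b + 6c + d = -1104
Solving the system yields a = -5, b = -1/2, c = 0, d = -6.
So P(n) = -5n^3 - (1/2)n^2 - 6.
Then P(3) = -291/2.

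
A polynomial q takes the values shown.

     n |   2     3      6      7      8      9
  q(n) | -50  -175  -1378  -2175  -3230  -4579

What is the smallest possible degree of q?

3

Divided differences on the nodes 2, 3, 6, 7, 8, 9:
  order 0: -50  -175  -1378  -2175  -3230  -4579
  order 1: -125  -401  -797  -1055  -1349
  order 2: -69  -99  -129  -147
  order 3: -6  -6  -6
  order 4: 0  0
  order 5: 0
The order-3 divided differences are all -6 (nonzero) and every higher order vanishes, so the data lies on a polynomial of degree exactly 3.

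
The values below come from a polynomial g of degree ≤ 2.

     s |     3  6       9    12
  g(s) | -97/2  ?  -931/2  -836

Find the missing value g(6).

-203

The 3 known points determine the degree-2 polynomial uniquely.
Write g(s) = as^2 + bs + c. Substituting each data point gives a linear system:
  9a + 3b + c = -97/2
  81a + 9b + c = -931/2
  144a + 12b + c = -836
Solving the system yields a = -6, b = 5/2, c = -2.
So g(s) = -6s² + (5/2)s - 2.
Then g(6) = -203.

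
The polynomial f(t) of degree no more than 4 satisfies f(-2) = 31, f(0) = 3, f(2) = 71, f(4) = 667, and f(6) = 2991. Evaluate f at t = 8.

Using the Lagrange interpolation formula with nodes -2, 0, 2, 4, 6:
  L_0(t) = t(t - 2)(t - 4)(t - 6) / 384
  L_1(t) = (t + 2)(t - 2)(t - 4)(t - 6) / -96
  L_2(t) = (t + 2)t(t - 4)(t - 6) / 64
  L_3(t) = (t + 2)t(t - 2)(t - 6) / -96
  L_4(t) = (t + 2)t(t - 2)(t - 4) / 384
Then f(t) = 31·L_0(t) + 3·L_1(t) + 71·L_2(t) + 667·L_3(t) + 2991·L_4(t).
Expanding and collecting terms gives f(t) = 2t^4 + t^3 + 4t^2 + 6t + 3.
Evaluating at t = 8: f(8) = 9011.

9011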